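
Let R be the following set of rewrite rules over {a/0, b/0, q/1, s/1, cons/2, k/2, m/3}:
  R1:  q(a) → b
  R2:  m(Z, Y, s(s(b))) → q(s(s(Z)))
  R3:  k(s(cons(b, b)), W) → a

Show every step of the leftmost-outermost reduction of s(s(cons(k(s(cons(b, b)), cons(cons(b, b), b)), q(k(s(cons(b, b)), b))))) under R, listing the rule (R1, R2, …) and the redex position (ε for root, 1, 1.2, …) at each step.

s(s(cons(a, b)))

1. s(s(cons(k(s(cons(b, b)), cons(cons(b, b), b)), q(k(s(cons(b, b)), b)))))  →  s(s(cons(a, q(k(s(cons(b, b)), b)))))   [R3 at 1.1.1]
2. s(s(cons(a, q(k(s(cons(b, b)), b)))))  →  s(s(cons(a, q(a))))   [R3 at 1.1.2.1]
3. s(s(cons(a, q(a))))  →  s(s(cons(a, b)))   [R1 at 1.1.2]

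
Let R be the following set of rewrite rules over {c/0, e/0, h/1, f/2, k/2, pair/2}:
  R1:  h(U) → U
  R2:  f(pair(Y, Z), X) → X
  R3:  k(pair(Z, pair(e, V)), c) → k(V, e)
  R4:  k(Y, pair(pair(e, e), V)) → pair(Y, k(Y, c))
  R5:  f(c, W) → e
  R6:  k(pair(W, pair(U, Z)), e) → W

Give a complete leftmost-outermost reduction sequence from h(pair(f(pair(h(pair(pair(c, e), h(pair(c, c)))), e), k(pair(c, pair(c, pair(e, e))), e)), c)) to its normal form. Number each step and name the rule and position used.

pair(c, c)

1. h(pair(f(pair(h(pair(pair(c, e), h(pair(c, c)))), e), k(pair(c, pair(c, pair(e, e))), e)), c))  →  pair(f(pair(h(pair(pair(c, e), h(pair(c, c)))), e), k(pair(c, pair(c, pair(e, e))), e)), c)   [R1 at ε]
2. pair(f(pair(h(pair(pair(c, e), h(pair(c, c)))), e), k(pair(c, pair(c, pair(e, e))), e)), c)  →  pair(k(pair(c, pair(c, pair(e, e))), e), c)   [R2 at 1]
3. pair(k(pair(c, pair(c, pair(e, e))), e), c)  →  pair(c, c)   [R6 at 1]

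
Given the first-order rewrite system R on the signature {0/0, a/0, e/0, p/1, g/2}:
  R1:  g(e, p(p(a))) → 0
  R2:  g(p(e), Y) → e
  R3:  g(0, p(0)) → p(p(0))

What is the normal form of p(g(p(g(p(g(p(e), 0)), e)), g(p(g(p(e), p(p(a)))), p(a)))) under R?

1. p(g(p(g(p(g(p(e), 0)), e)), g(p(g(p(e), p(p(a)))), p(a))))  →  p(g(p(g(p(e), e)), g(p(g(p(e), p(p(a)))), p(a))))   [R2 at 1.1.1.1.1]
2. p(g(p(g(p(e), e)), g(p(g(p(e), p(p(a)))), p(a))))  →  p(g(p(e), g(p(g(p(e), p(p(a)))), p(a))))   [R2 at 1.1.1]
3. p(g(p(e), g(p(g(p(e), p(p(a)))), p(a))))  →  p(e)   [R2 at 1]

p(e)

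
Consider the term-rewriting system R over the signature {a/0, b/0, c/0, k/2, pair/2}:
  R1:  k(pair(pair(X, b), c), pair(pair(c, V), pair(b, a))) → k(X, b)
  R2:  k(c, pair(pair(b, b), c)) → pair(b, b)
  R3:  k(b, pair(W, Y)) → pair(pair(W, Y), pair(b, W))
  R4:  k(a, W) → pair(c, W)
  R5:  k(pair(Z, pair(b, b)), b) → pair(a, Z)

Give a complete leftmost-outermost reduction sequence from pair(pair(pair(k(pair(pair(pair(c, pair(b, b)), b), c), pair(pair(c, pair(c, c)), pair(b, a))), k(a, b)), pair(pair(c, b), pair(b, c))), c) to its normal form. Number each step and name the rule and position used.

pair(pair(pair(pair(a, c), pair(c, b)), pair(pair(c, b), pair(b, c))), c)

1. pair(pair(pair(k(pair(pair(pair(c, pair(b, b)), b), c), pair(pair(c, pair(c, c)), pair(b, a))), k(a, b)), pair(pair(c, b), pair(b, c))), c)  →  pair(pair(pair(k(pair(c, pair(b, b)), b), k(a, b)), pair(pair(c, b), pair(b, c))), c)   [R1 at 1.1.1]
2. pair(pair(pair(k(pair(c, pair(b, b)), b), k(a, b)), pair(pair(c, b), pair(b, c))), c)  →  pair(pair(pair(pair(a, c), k(a, b)), pair(pair(c, b), pair(b, c))), c)   [R5 at 1.1.1]
3. pair(pair(pair(pair(a, c), k(a, b)), pair(pair(c, b), pair(b, c))), c)  →  pair(pair(pair(pair(a, c), pair(c, b)), pair(pair(c, b), pair(b, c))), c)   [R4 at 1.1.2]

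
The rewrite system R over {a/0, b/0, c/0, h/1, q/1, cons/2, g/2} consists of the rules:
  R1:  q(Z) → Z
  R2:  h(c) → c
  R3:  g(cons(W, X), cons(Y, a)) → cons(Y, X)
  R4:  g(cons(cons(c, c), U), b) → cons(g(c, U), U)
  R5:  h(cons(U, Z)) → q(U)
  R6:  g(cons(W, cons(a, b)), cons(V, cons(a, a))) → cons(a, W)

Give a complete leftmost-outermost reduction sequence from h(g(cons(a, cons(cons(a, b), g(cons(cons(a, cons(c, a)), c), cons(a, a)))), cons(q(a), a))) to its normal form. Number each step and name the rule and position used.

1. h(g(cons(a, cons(cons(a, b), g(cons(cons(a, cons(c, a)), c), cons(a, a)))), cons(q(a), a)))  →  h(cons(q(a), cons(cons(a, b), g(cons(cons(a, cons(c, a)), c), cons(a, a)))))   [R3 at 1]
2. h(cons(q(a), cons(cons(a, b), g(cons(cons(a, cons(c, a)), c), cons(a, a)))))  →  q(q(a))   [R5 at ε]
3. q(q(a))  →  q(a)   [R1 at ε]
4. q(a)  →  a   [R1 at ε]

a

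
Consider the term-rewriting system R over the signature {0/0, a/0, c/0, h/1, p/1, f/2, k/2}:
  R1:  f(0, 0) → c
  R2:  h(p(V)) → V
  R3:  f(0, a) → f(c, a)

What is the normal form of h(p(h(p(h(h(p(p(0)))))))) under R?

1. h(p(h(p(h(h(p(p(0))))))))  →  h(p(h(h(p(p(0))))))   [R2 at ε]
2. h(p(h(h(p(p(0))))))  →  h(h(p(p(0))))   [R2 at ε]
3. h(h(p(p(0))))  →  h(p(0))   [R2 at 1]
4. h(p(0))  →  0   [R2 at ε]

0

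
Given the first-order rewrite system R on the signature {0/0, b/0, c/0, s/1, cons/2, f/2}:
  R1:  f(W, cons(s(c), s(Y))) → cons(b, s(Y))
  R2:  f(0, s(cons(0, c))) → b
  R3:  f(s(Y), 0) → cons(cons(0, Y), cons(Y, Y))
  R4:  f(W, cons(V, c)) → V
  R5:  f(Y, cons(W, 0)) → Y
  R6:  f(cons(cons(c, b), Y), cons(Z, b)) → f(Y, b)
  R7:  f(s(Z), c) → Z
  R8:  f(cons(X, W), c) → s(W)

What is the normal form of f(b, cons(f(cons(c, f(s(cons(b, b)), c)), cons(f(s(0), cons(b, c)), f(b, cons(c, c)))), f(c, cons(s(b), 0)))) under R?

b

1. f(b, cons(f(cons(c, f(s(cons(b, b)), c)), cons(f(s(0), cons(b, c)), f(b, cons(c, c)))), f(c, cons(s(b), 0))))  →  f(b, cons(f(cons(c, cons(b, b)), cons(f(s(0), cons(b, c)), f(b, cons(c, c)))), f(c, cons(s(b), 0))))   [R7 at 2.1.1.2]
2. f(b, cons(f(cons(c, cons(b, b)), cons(f(s(0), cons(b, c)), f(b, cons(c, c)))), f(c, cons(s(b), 0))))  →  f(b, cons(f(cons(c, cons(b, b)), cons(b, f(b, cons(c, c)))), f(c, cons(s(b), 0))))   [R4 at 2.1.2.1]
3. f(b, cons(f(cons(c, cons(b, b)), cons(b, f(b, cons(c, c)))), f(c, cons(s(b), 0))))  →  f(b, cons(f(cons(c, cons(b, b)), cons(b, c)), f(c, cons(s(b), 0))))   [R4 at 2.1.2.2]
4. f(b, cons(f(cons(c, cons(b, b)), cons(b, c)), f(c, cons(s(b), 0))))  →  f(b, cons(b, f(c, cons(s(b), 0))))   [R4 at 2.1]
5. f(b, cons(b, f(c, cons(s(b), 0))))  →  f(b, cons(b, c))   [R5 at 2.2]
6. f(b, cons(b, c))  →  b   [R4 at ε]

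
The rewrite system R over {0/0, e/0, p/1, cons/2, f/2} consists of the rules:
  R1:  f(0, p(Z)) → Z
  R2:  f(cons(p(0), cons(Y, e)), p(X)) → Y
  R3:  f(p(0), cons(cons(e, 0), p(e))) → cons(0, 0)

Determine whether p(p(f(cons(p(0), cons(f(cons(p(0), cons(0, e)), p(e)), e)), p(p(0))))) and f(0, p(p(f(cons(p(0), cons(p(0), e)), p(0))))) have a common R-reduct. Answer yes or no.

Reduce t₁ = p(p(f(cons(p(0), cons(f(cons(p(0), cons(0, e)), p(e)), e)), p(p(0))))):
1. p(p(f(cons(p(0), cons(f(cons(p(0), cons(0, e)), p(e)), e)), p(p(0)))))  →  p(p(f(cons(p(0), cons(0, e)), p(e))))   [R2 at 1.1]
2. p(p(f(cons(p(0), cons(0, e)), p(e))))  →  p(p(0))   [R2 at 1.1]

Reduce t₂ = f(0, p(p(f(cons(p(0), cons(p(0), e)), p(0))))):
1. f(0, p(p(f(cons(p(0), cons(p(0), e)), p(0)))))  →  p(f(cons(p(0), cons(p(0), e)), p(0)))   [R1 at ε]
2. p(f(cons(p(0), cons(p(0), e)), p(0)))  →  p(p(0))   [R2 at 1]

yes — NF(t₁) = p(p(0)), NF(t₂) = p(p(0))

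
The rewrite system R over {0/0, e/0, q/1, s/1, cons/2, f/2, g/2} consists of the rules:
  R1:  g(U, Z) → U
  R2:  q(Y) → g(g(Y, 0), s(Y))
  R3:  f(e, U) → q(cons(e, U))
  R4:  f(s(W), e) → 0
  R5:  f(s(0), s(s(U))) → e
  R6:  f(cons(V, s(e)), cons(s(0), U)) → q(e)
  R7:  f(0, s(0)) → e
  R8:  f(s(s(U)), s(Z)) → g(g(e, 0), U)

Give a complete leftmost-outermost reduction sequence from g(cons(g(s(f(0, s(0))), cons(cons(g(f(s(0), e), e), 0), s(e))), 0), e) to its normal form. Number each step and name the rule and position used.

cons(s(e), 0)

1. g(cons(g(s(f(0, s(0))), cons(cons(g(f(s(0), e), e), 0), s(e))), 0), e)  →  cons(g(s(f(0, s(0))), cons(cons(g(f(s(0), e), e), 0), s(e))), 0)   [R1 at ε]
2. cons(g(s(f(0, s(0))), cons(cons(g(f(s(0), e), e), 0), s(e))), 0)  →  cons(s(f(0, s(0))), 0)   [R1 at 1]
3. cons(s(f(0, s(0))), 0)  →  cons(s(e), 0)   [R7 at 1.1]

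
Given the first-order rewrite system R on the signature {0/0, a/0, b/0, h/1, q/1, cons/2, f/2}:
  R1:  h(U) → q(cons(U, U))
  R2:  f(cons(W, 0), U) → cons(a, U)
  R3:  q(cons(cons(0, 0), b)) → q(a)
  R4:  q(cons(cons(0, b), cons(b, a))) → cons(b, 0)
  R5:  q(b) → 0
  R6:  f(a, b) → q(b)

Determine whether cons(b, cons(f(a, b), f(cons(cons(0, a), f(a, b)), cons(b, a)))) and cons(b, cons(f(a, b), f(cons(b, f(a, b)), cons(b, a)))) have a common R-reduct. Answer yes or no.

Reduce t₁ = cons(b, cons(f(a, b), f(cons(cons(0, a), f(a, b)), cons(b, a)))):
1. cons(b, cons(f(a, b), f(cons(cons(0, a), f(a, b)), cons(b, a))))  →  cons(b, cons(q(b), f(cons(cons(0, a), f(a, b)), cons(b, a))))   [R6 at 2.1]
2. cons(b, cons(q(b), f(cons(cons(0, a), f(a, b)), cons(b, a))))  →  cons(b, cons(0, f(cons(cons(0, a), f(a, b)), cons(b, a))))   [R5 at 2.1]
3. cons(b, cons(0, f(cons(cons(0, a), f(a, b)), cons(b, a))))  →  cons(b, cons(0, f(cons(cons(0, a), q(b)), cons(b, a))))   [R6 at 2.2.1.2]
4. cons(b, cons(0, f(cons(cons(0, a), q(b)), cons(b, a))))  →  cons(b, cons(0, f(cons(cons(0, a), 0), cons(b, a))))   [R5 at 2.2.1.2]
5. cons(b, cons(0, f(cons(cons(0, a), 0), cons(b, a))))  →  cons(b, cons(0, cons(a, cons(b, a))))   [R2 at 2.2]

Reduce t₂ = cons(b, cons(f(a, b), f(cons(b, f(a, b)), cons(b, a)))):
1. cons(b, cons(f(a, b), f(cons(b, f(a, b)), cons(b, a))))  →  cons(b, cons(q(b), f(cons(b, f(a, b)), cons(b, a))))   [R6 at 2.1]
2. cons(b, cons(q(b), f(cons(b, f(a, b)), cons(b, a))))  →  cons(b, cons(0, f(cons(b, f(a, b)), cons(b, a))))   [R5 at 2.1]
3. cons(b, cons(0, f(cons(b, f(a, b)), cons(b, a))))  →  cons(b, cons(0, f(cons(b, q(b)), cons(b, a))))   [R6 at 2.2.1.2]
4. cons(b, cons(0, f(cons(b, q(b)), cons(b, a))))  →  cons(b, cons(0, f(cons(b, 0), cons(b, a))))   [R5 at 2.2.1.2]
5. cons(b, cons(0, f(cons(b, 0), cons(b, a))))  →  cons(b, cons(0, cons(a, cons(b, a))))   [R2 at 2.2]

yes — NF(t₁) = cons(b, cons(0, cons(a, cons(b, a)))), NF(t₂) = cons(b, cons(0, cons(a, cons(b, a))))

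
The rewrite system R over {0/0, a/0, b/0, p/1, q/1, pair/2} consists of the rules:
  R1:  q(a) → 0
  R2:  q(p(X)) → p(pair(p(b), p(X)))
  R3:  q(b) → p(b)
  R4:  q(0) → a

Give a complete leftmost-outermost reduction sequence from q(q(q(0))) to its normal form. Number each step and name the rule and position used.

a

1. q(q(q(0)))  →  q(q(a))   [R4 at 1.1]
2. q(q(a))  →  q(0)   [R1 at 1]
3. q(0)  →  a   [R4 at ε]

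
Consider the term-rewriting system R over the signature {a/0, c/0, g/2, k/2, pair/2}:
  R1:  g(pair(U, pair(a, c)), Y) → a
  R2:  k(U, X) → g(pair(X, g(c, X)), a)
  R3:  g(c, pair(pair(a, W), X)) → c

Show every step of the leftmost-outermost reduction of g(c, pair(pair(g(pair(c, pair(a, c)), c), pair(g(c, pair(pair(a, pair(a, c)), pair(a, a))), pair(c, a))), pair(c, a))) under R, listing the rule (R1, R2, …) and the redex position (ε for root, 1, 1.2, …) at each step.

1. g(c, pair(pair(g(pair(c, pair(a, c)), c), pair(g(c, pair(pair(a, pair(a, c)), pair(a, a))), pair(c, a))), pair(c, a)))  →  g(c, pair(pair(a, pair(g(c, pair(pair(a, pair(a, c)), pair(a, a))), pair(c, a))), pair(c, a)))   [R1 at 2.1.1]
2. g(c, pair(pair(a, pair(g(c, pair(pair(a, pair(a, c)), pair(a, a))), pair(c, a))), pair(c, a)))  →  c   [R3 at ε]

c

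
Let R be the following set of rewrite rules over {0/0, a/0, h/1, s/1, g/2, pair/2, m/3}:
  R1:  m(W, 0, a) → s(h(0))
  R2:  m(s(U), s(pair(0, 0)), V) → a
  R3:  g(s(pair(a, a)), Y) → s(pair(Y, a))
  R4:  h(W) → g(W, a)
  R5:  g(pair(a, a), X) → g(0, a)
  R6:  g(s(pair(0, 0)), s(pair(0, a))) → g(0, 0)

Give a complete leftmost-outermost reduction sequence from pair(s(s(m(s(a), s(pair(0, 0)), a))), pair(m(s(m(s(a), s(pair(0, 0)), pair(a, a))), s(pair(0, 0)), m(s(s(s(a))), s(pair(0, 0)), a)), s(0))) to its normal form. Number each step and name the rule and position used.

pair(s(s(a)), pair(a, s(0)))

1. pair(s(s(m(s(a), s(pair(0, 0)), a))), pair(m(s(m(s(a), s(pair(0, 0)), pair(a, a))), s(pair(0, 0)), m(s(s(s(a))), s(pair(0, 0)), a)), s(0)))  →  pair(s(s(a)), pair(m(s(m(s(a), s(pair(0, 0)), pair(a, a))), s(pair(0, 0)), m(s(s(s(a))), s(pair(0, 0)), a)), s(0)))   [R2 at 1.1.1]
2. pair(s(s(a)), pair(m(s(m(s(a), s(pair(0, 0)), pair(a, a))), s(pair(0, 0)), m(s(s(s(a))), s(pair(0, 0)), a)), s(0)))  →  pair(s(s(a)), pair(a, s(0)))   [R2 at 2.1]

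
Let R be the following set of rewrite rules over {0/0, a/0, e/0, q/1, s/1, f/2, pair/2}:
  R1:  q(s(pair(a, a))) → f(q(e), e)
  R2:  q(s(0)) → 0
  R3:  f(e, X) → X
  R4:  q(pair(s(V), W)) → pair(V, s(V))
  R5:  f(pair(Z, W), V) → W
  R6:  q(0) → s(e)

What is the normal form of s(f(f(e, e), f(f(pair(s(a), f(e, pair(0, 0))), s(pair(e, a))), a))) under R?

s(0)

1. s(f(f(e, e), f(f(pair(s(a), f(e, pair(0, 0))), s(pair(e, a))), a)))  →  s(f(e, f(f(pair(s(a), f(e, pair(0, 0))), s(pair(e, a))), a)))   [R3 at 1.1]
2. s(f(e, f(f(pair(s(a), f(e, pair(0, 0))), s(pair(e, a))), a)))  →  s(f(f(pair(s(a), f(e, pair(0, 0))), s(pair(e, a))), a))   [R3 at 1]
3. s(f(f(pair(s(a), f(e, pair(0, 0))), s(pair(e, a))), a))  →  s(f(f(e, pair(0, 0)), a))   [R5 at 1.1]
4. s(f(f(e, pair(0, 0)), a))  →  s(f(pair(0, 0), a))   [R3 at 1.1]
5. s(f(pair(0, 0), a))  →  s(0)   [R5 at 1]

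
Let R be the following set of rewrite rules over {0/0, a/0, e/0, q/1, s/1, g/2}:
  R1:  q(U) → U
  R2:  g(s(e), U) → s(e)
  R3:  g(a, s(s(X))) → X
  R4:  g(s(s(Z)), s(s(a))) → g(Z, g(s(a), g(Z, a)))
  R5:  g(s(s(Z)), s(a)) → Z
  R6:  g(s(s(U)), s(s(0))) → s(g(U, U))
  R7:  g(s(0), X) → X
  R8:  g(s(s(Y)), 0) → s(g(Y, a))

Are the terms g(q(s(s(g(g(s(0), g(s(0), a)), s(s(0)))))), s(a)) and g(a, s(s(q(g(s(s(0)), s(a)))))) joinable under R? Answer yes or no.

yes — NF(t₁) = 0, NF(t₂) = 0

Reduce t₁ = g(q(s(s(g(g(s(0), g(s(0), a)), s(s(0)))))), s(a)):
1. g(q(s(s(g(g(s(0), g(s(0), a)), s(s(0)))))), s(a))  →  g(s(s(g(g(s(0), g(s(0), a)), s(s(0))))), s(a))   [R1 at 1]
2. g(s(s(g(g(s(0), g(s(0), a)), s(s(0))))), s(a))  →  g(g(s(0), g(s(0), a)), s(s(0)))   [R5 at ε]
3. g(g(s(0), g(s(0), a)), s(s(0)))  →  g(g(s(0), a), s(s(0)))   [R7 at 1]
4. g(g(s(0), a), s(s(0)))  →  g(a, s(s(0)))   [R7 at 1]
5. g(a, s(s(0)))  →  0   [R3 at ε]

Reduce t₂ = g(a, s(s(q(g(s(s(0)), s(a)))))):
1. g(a, s(s(q(g(s(s(0)), s(a))))))  →  q(g(s(s(0)), s(a)))   [R3 at ε]
2. q(g(s(s(0)), s(a)))  →  g(s(s(0)), s(a))   [R1 at ε]
3. g(s(s(0)), s(a))  →  0   [R5 at ε]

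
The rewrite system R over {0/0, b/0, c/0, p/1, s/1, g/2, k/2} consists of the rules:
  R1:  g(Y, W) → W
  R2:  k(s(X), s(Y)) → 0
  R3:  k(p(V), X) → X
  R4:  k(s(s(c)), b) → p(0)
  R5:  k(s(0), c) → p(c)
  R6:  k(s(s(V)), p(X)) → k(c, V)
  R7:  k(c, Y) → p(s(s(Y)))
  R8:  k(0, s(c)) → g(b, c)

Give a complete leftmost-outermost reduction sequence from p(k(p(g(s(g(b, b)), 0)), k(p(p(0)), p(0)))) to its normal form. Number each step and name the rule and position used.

1. p(k(p(g(s(g(b, b)), 0)), k(p(p(0)), p(0))))  →  p(k(p(p(0)), p(0)))   [R3 at 1]
2. p(k(p(p(0)), p(0)))  →  p(p(0))   [R3 at 1]

p(p(0))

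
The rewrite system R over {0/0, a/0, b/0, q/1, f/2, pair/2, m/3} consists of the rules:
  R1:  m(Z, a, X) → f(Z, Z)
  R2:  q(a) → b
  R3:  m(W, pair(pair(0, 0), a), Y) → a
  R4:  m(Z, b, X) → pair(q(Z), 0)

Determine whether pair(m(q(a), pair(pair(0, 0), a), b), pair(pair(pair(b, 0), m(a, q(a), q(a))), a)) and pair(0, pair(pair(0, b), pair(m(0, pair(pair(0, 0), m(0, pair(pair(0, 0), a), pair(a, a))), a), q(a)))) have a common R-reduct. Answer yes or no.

no — NF(t₁) = pair(a, pair(pair(pair(b, 0), pair(b, 0)), a)), NF(t₂) = pair(0, pair(pair(0, b), pair(a, b)))

Reduce t₁ = pair(m(q(a), pair(pair(0, 0), a), b), pair(pair(pair(b, 0), m(a, q(a), q(a))), a)):
1. pair(m(q(a), pair(pair(0, 0), a), b), pair(pair(pair(b, 0), m(a, q(a), q(a))), a))  →  pair(a, pair(pair(pair(b, 0), m(a, q(a), q(a))), a))   [R3 at 1]
2. pair(a, pair(pair(pair(b, 0), m(a, q(a), q(a))), a))  →  pair(a, pair(pair(pair(b, 0), m(a, b, q(a))), a))   [R2 at 2.1.2.2]
3. pair(a, pair(pair(pair(b, 0), m(a, b, q(a))), a))  →  pair(a, pair(pair(pair(b, 0), pair(q(a), 0)), a))   [R4 at 2.1.2]
4. pair(a, pair(pair(pair(b, 0), pair(q(a), 0)), a))  →  pair(a, pair(pair(pair(b, 0), pair(b, 0)), a))   [R2 at 2.1.2.1]

Reduce t₂ = pair(0, pair(pair(0, b), pair(m(0, pair(pair(0, 0), m(0, pair(pair(0, 0), a), pair(a, a))), a), q(a)))):
1. pair(0, pair(pair(0, b), pair(m(0, pair(pair(0, 0), m(0, pair(pair(0, 0), a), pair(a, a))), a), q(a))))  →  pair(0, pair(pair(0, b), pair(m(0, pair(pair(0, 0), a), a), q(a))))   [R3 at 2.2.1.2.2]
2. pair(0, pair(pair(0, b), pair(m(0, pair(pair(0, 0), a), a), q(a))))  →  pair(0, pair(pair(0, b), pair(a, q(a))))   [R3 at 2.2.1]
3. pair(0, pair(pair(0, b), pair(a, q(a))))  →  pair(0, pair(pair(0, b), pair(a, b)))   [R2 at 2.2.2]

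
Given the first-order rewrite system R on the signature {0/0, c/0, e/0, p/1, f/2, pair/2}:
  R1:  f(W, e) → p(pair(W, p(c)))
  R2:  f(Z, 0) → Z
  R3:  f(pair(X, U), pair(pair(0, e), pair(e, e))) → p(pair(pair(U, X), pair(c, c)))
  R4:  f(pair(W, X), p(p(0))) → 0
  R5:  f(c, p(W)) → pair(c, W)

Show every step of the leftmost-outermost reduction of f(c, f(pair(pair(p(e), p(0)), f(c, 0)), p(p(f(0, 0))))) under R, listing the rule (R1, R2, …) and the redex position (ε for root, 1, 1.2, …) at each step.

c

1. f(c, f(pair(pair(p(e), p(0)), f(c, 0)), p(p(f(0, 0)))))  →  f(c, f(pair(pair(p(e), p(0)), c), p(p(f(0, 0)))))   [R2 at 2.1.2]
2. f(c, f(pair(pair(p(e), p(0)), c), p(p(f(0, 0)))))  →  f(c, f(pair(pair(p(e), p(0)), c), p(p(0))))   [R2 at 2.2.1.1]
3. f(c, f(pair(pair(p(e), p(0)), c), p(p(0))))  →  f(c, 0)   [R4 at 2]
4. f(c, 0)  →  c   [R2 at ε]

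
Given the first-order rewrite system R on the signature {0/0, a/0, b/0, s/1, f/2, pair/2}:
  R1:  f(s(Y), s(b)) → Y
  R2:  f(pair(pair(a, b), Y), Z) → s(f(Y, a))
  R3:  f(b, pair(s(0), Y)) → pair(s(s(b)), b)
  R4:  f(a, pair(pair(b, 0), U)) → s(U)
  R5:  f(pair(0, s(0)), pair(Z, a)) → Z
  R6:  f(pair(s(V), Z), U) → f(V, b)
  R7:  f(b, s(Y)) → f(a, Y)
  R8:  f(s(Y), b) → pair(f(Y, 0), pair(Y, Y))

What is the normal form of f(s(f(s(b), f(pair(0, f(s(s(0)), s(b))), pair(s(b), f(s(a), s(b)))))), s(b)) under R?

b

1. f(s(f(s(b), f(pair(0, f(s(s(0)), s(b))), pair(s(b), f(s(a), s(b)))))), s(b))  →  f(s(b), f(pair(0, f(s(s(0)), s(b))), pair(s(b), f(s(a), s(b)))))   [R1 at ε]
2. f(s(b), f(pair(0, f(s(s(0)), s(b))), pair(s(b), f(s(a), s(b)))))  →  f(s(b), f(pair(0, s(0)), pair(s(b), f(s(a), s(b)))))   [R1 at 2.1.2]
3. f(s(b), f(pair(0, s(0)), pair(s(b), f(s(a), s(b)))))  →  f(s(b), f(pair(0, s(0)), pair(s(b), a)))   [R1 at 2.2.2]
4. f(s(b), f(pair(0, s(0)), pair(s(b), a)))  →  f(s(b), s(b))   [R5 at 2]
5. f(s(b), s(b))  →  b   [R1 at ε]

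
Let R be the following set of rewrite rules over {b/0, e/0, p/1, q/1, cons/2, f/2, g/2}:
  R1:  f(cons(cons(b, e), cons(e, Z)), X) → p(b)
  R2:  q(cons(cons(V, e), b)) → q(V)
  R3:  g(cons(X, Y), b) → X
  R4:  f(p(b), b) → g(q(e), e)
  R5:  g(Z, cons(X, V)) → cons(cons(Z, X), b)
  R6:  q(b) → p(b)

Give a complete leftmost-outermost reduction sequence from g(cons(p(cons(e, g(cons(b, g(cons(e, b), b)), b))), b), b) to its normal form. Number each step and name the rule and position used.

1. g(cons(p(cons(e, g(cons(b, g(cons(e, b), b)), b))), b), b)  →  p(cons(e, g(cons(b, g(cons(e, b), b)), b)))   [R3 at ε]
2. p(cons(e, g(cons(b, g(cons(e, b), b)), b)))  →  p(cons(e, b))   [R3 at 1.2]

p(cons(e, b))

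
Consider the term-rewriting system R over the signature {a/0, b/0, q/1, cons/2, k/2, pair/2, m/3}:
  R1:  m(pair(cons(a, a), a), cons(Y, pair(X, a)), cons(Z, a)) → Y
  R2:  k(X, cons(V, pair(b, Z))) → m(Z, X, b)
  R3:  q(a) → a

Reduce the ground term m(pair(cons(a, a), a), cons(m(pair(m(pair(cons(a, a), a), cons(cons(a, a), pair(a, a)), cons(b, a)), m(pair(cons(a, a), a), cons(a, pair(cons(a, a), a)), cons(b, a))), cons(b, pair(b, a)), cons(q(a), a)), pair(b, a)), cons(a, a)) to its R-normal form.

1. m(pair(cons(a, a), a), cons(m(pair(m(pair(cons(a, a), a), cons(cons(a, a), pair(a, a)), cons(b, a)), m(pair(cons(a, a), a), cons(a, pair(cons(a, a), a)), cons(b, a))), cons(b, pair(b, a)), cons(q(a), a)), pair(b, a)), cons(a, a))  →  m(pair(m(pair(cons(a, a), a), cons(cons(a, a), pair(a, a)), cons(b, a)), m(pair(cons(a, a), a), cons(a, pair(cons(a, a), a)), cons(b, a))), cons(b, pair(b, a)), cons(q(a), a))   [R1 at ε]
2. m(pair(m(pair(cons(a, a), a), cons(cons(a, a), pair(a, a)), cons(b, a)), m(pair(cons(a, a), a), cons(a, pair(cons(a, a), a)), cons(b, a))), cons(b, pair(b, a)), cons(q(a), a))  →  m(pair(cons(a, a), m(pair(cons(a, a), a), cons(a, pair(cons(a, a), a)), cons(b, a))), cons(b, pair(b, a)), cons(q(a), a))   [R1 at 1.1]
3. m(pair(cons(a, a), m(pair(cons(a, a), a), cons(a, pair(cons(a, a), a)), cons(b, a))), cons(b, pair(b, a)), cons(q(a), a))  →  m(pair(cons(a, a), a), cons(b, pair(b, a)), cons(q(a), a))   [R1 at 1.2]
4. m(pair(cons(a, a), a), cons(b, pair(b, a)), cons(q(a), a))  →  b   [R1 at ε]

b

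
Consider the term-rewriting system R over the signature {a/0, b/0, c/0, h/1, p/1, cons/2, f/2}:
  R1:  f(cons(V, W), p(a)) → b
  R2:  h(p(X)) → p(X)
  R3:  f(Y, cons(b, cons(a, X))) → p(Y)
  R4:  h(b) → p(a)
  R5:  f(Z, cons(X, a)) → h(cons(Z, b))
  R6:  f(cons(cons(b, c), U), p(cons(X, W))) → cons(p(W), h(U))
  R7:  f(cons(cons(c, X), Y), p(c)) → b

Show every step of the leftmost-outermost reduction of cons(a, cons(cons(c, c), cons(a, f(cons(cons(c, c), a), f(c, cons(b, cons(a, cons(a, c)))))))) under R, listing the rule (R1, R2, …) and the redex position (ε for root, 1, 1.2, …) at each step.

1. cons(a, cons(cons(c, c), cons(a, f(cons(cons(c, c), a), f(c, cons(b, cons(a, cons(a, c))))))))  →  cons(a, cons(cons(c, c), cons(a, f(cons(cons(c, c), a), p(c)))))   [R3 at 2.2.2.2]
2. cons(a, cons(cons(c, c), cons(a, f(cons(cons(c, c), a), p(c)))))  →  cons(a, cons(cons(c, c), cons(a, b)))   [R7 at 2.2.2]

cons(a, cons(cons(c, c), cons(a, b)))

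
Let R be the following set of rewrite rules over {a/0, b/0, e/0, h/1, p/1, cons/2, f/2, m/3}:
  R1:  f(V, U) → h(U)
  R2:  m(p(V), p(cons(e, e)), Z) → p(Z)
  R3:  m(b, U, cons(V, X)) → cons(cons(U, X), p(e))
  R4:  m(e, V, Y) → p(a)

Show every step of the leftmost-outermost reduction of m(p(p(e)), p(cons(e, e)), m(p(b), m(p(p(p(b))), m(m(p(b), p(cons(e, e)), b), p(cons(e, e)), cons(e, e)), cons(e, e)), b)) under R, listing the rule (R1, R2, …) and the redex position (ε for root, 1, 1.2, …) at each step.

1. m(p(p(e)), p(cons(e, e)), m(p(b), m(p(p(p(b))), m(m(p(b), p(cons(e, e)), b), p(cons(e, e)), cons(e, e)), cons(e, e)), b))  →  p(m(p(b), m(p(p(p(b))), m(m(p(b), p(cons(e, e)), b), p(cons(e, e)), cons(e, e)), cons(e, e)), b))   [R2 at ε]
2. p(m(p(b), m(p(p(p(b))), m(m(p(b), p(cons(e, e)), b), p(cons(e, e)), cons(e, e)), cons(e, e)), b))  →  p(m(p(b), m(p(p(p(b))), m(p(b), p(cons(e, e)), cons(e, e)), cons(e, e)), b))   [R2 at 1.2.2.1]
3. p(m(p(b), m(p(p(p(b))), m(p(b), p(cons(e, e)), cons(e, e)), cons(e, e)), b))  →  p(m(p(b), m(p(p(p(b))), p(cons(e, e)), cons(e, e)), b))   [R2 at 1.2.2]
4. p(m(p(b), m(p(p(p(b))), p(cons(e, e)), cons(e, e)), b))  →  p(m(p(b), p(cons(e, e)), b))   [R2 at 1.2]
5. p(m(p(b), p(cons(e, e)), b))  →  p(p(b))   [R2 at 1]

p(p(b))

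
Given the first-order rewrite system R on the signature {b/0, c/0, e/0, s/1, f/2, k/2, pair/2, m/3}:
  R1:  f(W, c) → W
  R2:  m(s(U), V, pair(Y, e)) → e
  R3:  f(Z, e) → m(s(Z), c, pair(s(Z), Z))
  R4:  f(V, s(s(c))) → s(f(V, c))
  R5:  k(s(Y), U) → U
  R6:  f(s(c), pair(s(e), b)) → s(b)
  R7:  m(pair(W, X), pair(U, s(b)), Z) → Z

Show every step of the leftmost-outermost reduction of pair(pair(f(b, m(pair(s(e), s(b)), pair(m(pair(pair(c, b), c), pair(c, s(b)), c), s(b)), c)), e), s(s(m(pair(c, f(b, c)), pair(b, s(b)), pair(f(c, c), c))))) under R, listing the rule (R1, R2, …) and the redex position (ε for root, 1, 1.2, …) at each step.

1. pair(pair(f(b, m(pair(s(e), s(b)), pair(m(pair(pair(c, b), c), pair(c, s(b)), c), s(b)), c)), e), s(s(m(pair(c, f(b, c)), pair(b, s(b)), pair(f(c, c), c)))))  →  pair(pair(f(b, c), e), s(s(m(pair(c, f(b, c)), pair(b, s(b)), pair(f(c, c), c)))))   [R7 at 1.1.2]
2. pair(pair(f(b, c), e), s(s(m(pair(c, f(b, c)), pair(b, s(b)), pair(f(c, c), c)))))  →  pair(pair(b, e), s(s(m(pair(c, f(b, c)), pair(b, s(b)), pair(f(c, c), c)))))   [R1 at 1.1]
3. pair(pair(b, e), s(s(m(pair(c, f(b, c)), pair(b, s(b)), pair(f(c, c), c)))))  →  pair(pair(b, e), s(s(pair(f(c, c), c))))   [R7 at 2.1.1]
4. pair(pair(b, e), s(s(pair(f(c, c), c))))  →  pair(pair(b, e), s(s(pair(c, c))))   [R1 at 2.1.1.1]

pair(pair(b, e), s(s(pair(c, c))))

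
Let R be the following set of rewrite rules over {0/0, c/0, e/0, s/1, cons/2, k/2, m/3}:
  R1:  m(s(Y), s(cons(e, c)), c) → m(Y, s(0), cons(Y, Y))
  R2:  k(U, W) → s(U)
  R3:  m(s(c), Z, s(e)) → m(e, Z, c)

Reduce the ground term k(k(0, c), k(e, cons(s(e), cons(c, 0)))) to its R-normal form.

1. k(k(0, c), k(e, cons(s(e), cons(c, 0))))  →  s(k(0, c))   [R2 at ε]
2. s(k(0, c))  →  s(s(0))   [R2 at 1]

s(s(0))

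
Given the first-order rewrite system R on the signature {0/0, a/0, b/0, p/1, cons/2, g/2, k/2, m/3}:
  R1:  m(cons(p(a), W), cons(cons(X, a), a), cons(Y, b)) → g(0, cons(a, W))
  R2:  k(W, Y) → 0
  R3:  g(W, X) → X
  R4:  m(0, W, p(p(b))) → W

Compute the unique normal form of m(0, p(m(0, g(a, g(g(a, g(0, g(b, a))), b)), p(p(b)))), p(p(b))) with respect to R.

p(b)

1. m(0, p(m(0, g(a, g(g(a, g(0, g(b, a))), b)), p(p(b)))), p(p(b)))  →  p(m(0, g(a, g(g(a, g(0, g(b, a))), b)), p(p(b))))   [R4 at ε]
2. p(m(0, g(a, g(g(a, g(0, g(b, a))), b)), p(p(b))))  →  p(g(a, g(g(a, g(0, g(b, a))), b)))   [R4 at 1]
3. p(g(a, g(g(a, g(0, g(b, a))), b)))  →  p(g(g(a, g(0, g(b, a))), b))   [R3 at 1]
4. p(g(g(a, g(0, g(b, a))), b))  →  p(b)   [R3 at 1]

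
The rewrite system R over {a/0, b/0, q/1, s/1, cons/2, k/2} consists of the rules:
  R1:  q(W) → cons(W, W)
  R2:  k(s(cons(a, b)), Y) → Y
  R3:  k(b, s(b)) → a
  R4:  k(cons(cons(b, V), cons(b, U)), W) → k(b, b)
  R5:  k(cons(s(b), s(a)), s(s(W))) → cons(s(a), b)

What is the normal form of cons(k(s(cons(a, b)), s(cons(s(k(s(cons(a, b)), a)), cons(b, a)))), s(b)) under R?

cons(s(cons(s(a), cons(b, a))), s(b))

1. cons(k(s(cons(a, b)), s(cons(s(k(s(cons(a, b)), a)), cons(b, a)))), s(b))  →  cons(s(cons(s(k(s(cons(a, b)), a)), cons(b, a))), s(b))   [R2 at 1]
2. cons(s(cons(s(k(s(cons(a, b)), a)), cons(b, a))), s(b))  →  cons(s(cons(s(a), cons(b, a))), s(b))   [R2 at 1.1.1.1]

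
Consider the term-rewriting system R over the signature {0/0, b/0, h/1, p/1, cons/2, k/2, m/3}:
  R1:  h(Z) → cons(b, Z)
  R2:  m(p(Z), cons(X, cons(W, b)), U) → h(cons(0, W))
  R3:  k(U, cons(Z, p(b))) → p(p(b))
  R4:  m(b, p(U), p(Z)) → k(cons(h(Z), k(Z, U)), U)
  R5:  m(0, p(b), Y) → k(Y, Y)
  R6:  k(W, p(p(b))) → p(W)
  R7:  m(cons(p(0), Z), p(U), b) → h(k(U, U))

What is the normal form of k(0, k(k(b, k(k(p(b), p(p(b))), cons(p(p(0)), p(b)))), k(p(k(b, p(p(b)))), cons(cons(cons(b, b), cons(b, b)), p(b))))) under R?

p(0)

1. k(0, k(k(b, k(k(p(b), p(p(b))), cons(p(p(0)), p(b)))), k(p(k(b, p(p(b)))), cons(cons(cons(b, b), cons(b, b)), p(b)))))  →  k(0, k(k(b, p(p(b))), k(p(k(b, p(p(b)))), cons(cons(cons(b, b), cons(b, b)), p(b)))))   [R3 at 2.1.2]
2. k(0, k(k(b, p(p(b))), k(p(k(b, p(p(b)))), cons(cons(cons(b, b), cons(b, b)), p(b)))))  →  k(0, k(p(b), k(p(k(b, p(p(b)))), cons(cons(cons(b, b), cons(b, b)), p(b)))))   [R6 at 2.1]
3. k(0, k(p(b), k(p(k(b, p(p(b)))), cons(cons(cons(b, b), cons(b, b)), p(b)))))  →  k(0, k(p(b), p(p(b))))   [R3 at 2.2]
4. k(0, k(p(b), p(p(b))))  →  k(0, p(p(b)))   [R6 at 2]
5. k(0, p(p(b)))  →  p(0)   [R6 at ε]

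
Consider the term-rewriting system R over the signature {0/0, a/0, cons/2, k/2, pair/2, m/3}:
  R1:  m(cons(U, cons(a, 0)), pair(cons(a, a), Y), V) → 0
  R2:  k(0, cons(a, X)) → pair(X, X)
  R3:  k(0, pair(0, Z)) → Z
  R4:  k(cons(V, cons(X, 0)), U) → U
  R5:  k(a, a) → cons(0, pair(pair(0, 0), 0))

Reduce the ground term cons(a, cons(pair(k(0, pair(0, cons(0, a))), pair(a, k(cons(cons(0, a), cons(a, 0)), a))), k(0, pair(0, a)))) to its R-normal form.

1. cons(a, cons(pair(k(0, pair(0, cons(0, a))), pair(a, k(cons(cons(0, a), cons(a, 0)), a))), k(0, pair(0, a))))  →  cons(a, cons(pair(cons(0, a), pair(a, k(cons(cons(0, a), cons(a, 0)), a))), k(0, pair(0, a))))   [R3 at 2.1.1]
2. cons(a, cons(pair(cons(0, a), pair(a, k(cons(cons(0, a), cons(a, 0)), a))), k(0, pair(0, a))))  →  cons(a, cons(pair(cons(0, a), pair(a, a)), k(0, pair(0, a))))   [R4 at 2.1.2.2]
3. cons(a, cons(pair(cons(0, a), pair(a, a)), k(0, pair(0, a))))  →  cons(a, cons(pair(cons(0, a), pair(a, a)), a))   [R3 at 2.2]

cons(a, cons(pair(cons(0, a), pair(a, a)), a))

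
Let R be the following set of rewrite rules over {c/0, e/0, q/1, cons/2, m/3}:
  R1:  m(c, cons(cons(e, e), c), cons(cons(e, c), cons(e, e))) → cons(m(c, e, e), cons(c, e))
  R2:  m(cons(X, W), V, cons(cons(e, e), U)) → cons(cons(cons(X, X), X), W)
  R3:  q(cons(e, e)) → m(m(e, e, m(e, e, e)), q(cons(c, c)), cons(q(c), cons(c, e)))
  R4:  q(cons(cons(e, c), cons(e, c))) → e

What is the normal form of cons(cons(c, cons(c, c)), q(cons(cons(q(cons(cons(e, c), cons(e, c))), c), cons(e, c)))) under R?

1. cons(cons(c, cons(c, c)), q(cons(cons(q(cons(cons(e, c), cons(e, c))), c), cons(e, c))))  →  cons(cons(c, cons(c, c)), q(cons(cons(e, c), cons(e, c))))   [R4 at 2.1.1.1]
2. cons(cons(c, cons(c, c)), q(cons(cons(e, c), cons(e, c))))  →  cons(cons(c, cons(c, c)), e)   [R4 at 2]

cons(cons(c, cons(c, c)), e)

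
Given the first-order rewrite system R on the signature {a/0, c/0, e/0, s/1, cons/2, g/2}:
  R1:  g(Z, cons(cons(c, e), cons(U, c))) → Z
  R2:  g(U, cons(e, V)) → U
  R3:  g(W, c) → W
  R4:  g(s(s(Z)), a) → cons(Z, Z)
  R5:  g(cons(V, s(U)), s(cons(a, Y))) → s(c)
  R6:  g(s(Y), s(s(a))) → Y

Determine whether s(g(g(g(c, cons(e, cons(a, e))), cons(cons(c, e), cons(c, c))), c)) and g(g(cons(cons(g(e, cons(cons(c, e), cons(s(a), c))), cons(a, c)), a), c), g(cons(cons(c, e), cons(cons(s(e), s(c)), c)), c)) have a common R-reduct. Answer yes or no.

Reduce t₁ = s(g(g(g(c, cons(e, cons(a, e))), cons(cons(c, e), cons(c, c))), c)):
1. s(g(g(g(c, cons(e, cons(a, e))), cons(cons(c, e), cons(c, c))), c))  →  s(g(g(c, cons(e, cons(a, e))), cons(cons(c, e), cons(c, c))))   [R3 at 1]
2. s(g(g(c, cons(e, cons(a, e))), cons(cons(c, e), cons(c, c))))  →  s(g(c, cons(e, cons(a, e))))   [R1 at 1]
3. s(g(c, cons(e, cons(a, e))))  →  s(c)   [R2 at 1]

Reduce t₂ = g(g(cons(cons(g(e, cons(cons(c, e), cons(s(a), c))), cons(a, c)), a), c), g(cons(cons(c, e), cons(cons(s(e), s(c)), c)), c)):
1. g(g(cons(cons(g(e, cons(cons(c, e), cons(s(a), c))), cons(a, c)), a), c), g(cons(cons(c, e), cons(cons(s(e), s(c)), c)), c))  →  g(cons(cons(g(e, cons(cons(c, e), cons(s(a), c))), cons(a, c)), a), g(cons(cons(c, e), cons(cons(s(e), s(c)), c)), c))   [R3 at 1]
2. g(cons(cons(g(e, cons(cons(c, e), cons(s(a), c))), cons(a, c)), a), g(cons(cons(c, e), cons(cons(s(e), s(c)), c)), c))  →  g(cons(cons(e, cons(a, c)), a), g(cons(cons(c, e), cons(cons(s(e), s(c)), c)), c))   [R1 at 1.1.1]
3. g(cons(cons(e, cons(a, c)), a), g(cons(cons(c, e), cons(cons(s(e), s(c)), c)), c))  →  g(cons(cons(e, cons(a, c)), a), cons(cons(c, e), cons(cons(s(e), s(c)), c)))   [R3 at 2]
4. g(cons(cons(e, cons(a, c)), a), cons(cons(c, e), cons(cons(s(e), s(c)), c)))  →  cons(cons(e, cons(a, c)), a)   [R1 at ε]

no — NF(t₁) = s(c), NF(t₂) = cons(cons(e, cons(a, c)), a)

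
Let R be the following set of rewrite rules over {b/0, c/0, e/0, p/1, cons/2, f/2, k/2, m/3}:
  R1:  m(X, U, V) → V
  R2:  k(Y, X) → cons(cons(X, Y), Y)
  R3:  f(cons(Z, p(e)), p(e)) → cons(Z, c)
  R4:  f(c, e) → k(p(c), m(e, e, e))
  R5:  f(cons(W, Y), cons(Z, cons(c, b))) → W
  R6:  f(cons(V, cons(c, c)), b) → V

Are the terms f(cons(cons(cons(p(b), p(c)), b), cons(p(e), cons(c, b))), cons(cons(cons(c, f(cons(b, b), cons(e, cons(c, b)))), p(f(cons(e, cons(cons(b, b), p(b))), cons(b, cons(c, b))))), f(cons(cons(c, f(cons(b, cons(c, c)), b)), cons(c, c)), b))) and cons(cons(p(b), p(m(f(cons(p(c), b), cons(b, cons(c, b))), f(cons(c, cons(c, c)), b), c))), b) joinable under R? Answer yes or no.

yes — NF(t₁) = cons(cons(p(b), p(c)), b), NF(t₂) = cons(cons(p(b), p(c)), b)

Reduce t₁ = f(cons(cons(cons(p(b), p(c)), b), cons(p(e), cons(c, b))), cons(cons(cons(c, f(cons(b, b), cons(e, cons(c, b)))), p(f(cons(e, cons(cons(b, b), p(b))), cons(b, cons(c, b))))), f(cons(cons(c, f(cons(b, cons(c, c)), b)), cons(c, c)), b))):
1. f(cons(cons(cons(p(b), p(c)), b), cons(p(e), cons(c, b))), cons(cons(cons(c, f(cons(b, b), cons(e, cons(c, b)))), p(f(cons(e, cons(cons(b, b), p(b))), cons(b, cons(c, b))))), f(cons(cons(c, f(cons(b, cons(c, c)), b)), cons(c, c)), b)))  →  f(cons(cons(cons(p(b), p(c)), b), cons(p(e), cons(c, b))), cons(cons(cons(c, b), p(f(cons(e, cons(cons(b, b), p(b))), cons(b, cons(c, b))))), f(cons(cons(c, f(cons(b, cons(c, c)), b)), cons(c, c)), b)))   [R5 at 2.1.1.2]
2. f(cons(cons(cons(p(b), p(c)), b), cons(p(e), cons(c, b))), cons(cons(cons(c, b), p(f(cons(e, cons(cons(b, b), p(b))), cons(b, cons(c, b))))), f(cons(cons(c, f(cons(b, cons(c, c)), b)), cons(c, c)), b)))  →  f(cons(cons(cons(p(b), p(c)), b), cons(p(e), cons(c, b))), cons(cons(cons(c, b), p(e)), f(cons(cons(c, f(cons(b, cons(c, c)), b)), cons(c, c)), b)))   [R5 at 2.1.2.1]
3. f(cons(cons(cons(p(b), p(c)), b), cons(p(e), cons(c, b))), cons(cons(cons(c, b), p(e)), f(cons(cons(c, f(cons(b, cons(c, c)), b)), cons(c, c)), b)))  →  f(cons(cons(cons(p(b), p(c)), b), cons(p(e), cons(c, b))), cons(cons(cons(c, b), p(e)), cons(c, f(cons(b, cons(c, c)), b))))   [R6 at 2.2]
4. f(cons(cons(cons(p(b), p(c)), b), cons(p(e), cons(c, b))), cons(cons(cons(c, b), p(e)), cons(c, f(cons(b, cons(c, c)), b))))  →  f(cons(cons(cons(p(b), p(c)), b), cons(p(e), cons(c, b))), cons(cons(cons(c, b), p(e)), cons(c, b)))   [R6 at 2.2.2]
5. f(cons(cons(cons(p(b), p(c)), b), cons(p(e), cons(c, b))), cons(cons(cons(c, b), p(e)), cons(c, b)))  →  cons(cons(p(b), p(c)), b)   [R5 at ε]

Reduce t₂ = cons(cons(p(b), p(m(f(cons(p(c), b), cons(b, cons(c, b))), f(cons(c, cons(c, c)), b), c))), b):
1. cons(cons(p(b), p(m(f(cons(p(c), b), cons(b, cons(c, b))), f(cons(c, cons(c, c)), b), c))), b)  →  cons(cons(p(b), p(c)), b)   [R1 at 1.2.1]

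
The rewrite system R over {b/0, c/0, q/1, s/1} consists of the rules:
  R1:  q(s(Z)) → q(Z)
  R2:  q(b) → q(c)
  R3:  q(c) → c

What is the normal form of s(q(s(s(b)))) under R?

1. s(q(s(s(b))))  →  s(q(s(b)))   [R1 at 1]
2. s(q(s(b)))  →  s(q(b))   [R1 at 1]
3. s(q(b))  →  s(q(c))   [R2 at 1]
4. s(q(c))  →  s(c)   [R3 at 1]

s(c)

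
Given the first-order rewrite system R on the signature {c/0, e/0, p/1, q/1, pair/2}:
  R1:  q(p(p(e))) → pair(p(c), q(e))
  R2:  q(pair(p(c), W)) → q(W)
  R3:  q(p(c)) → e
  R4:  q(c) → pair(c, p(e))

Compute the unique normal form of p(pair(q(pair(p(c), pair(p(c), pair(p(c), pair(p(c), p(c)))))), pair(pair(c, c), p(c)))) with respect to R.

p(pair(e, pair(pair(c, c), p(c))))

1. p(pair(q(pair(p(c), pair(p(c), pair(p(c), pair(p(c), p(c)))))), pair(pair(c, c), p(c))))  →  p(pair(q(pair(p(c), pair(p(c), pair(p(c), p(c))))), pair(pair(c, c), p(c))))   [R2 at 1.1]
2. p(pair(q(pair(p(c), pair(p(c), pair(p(c), p(c))))), pair(pair(c, c), p(c))))  →  p(pair(q(pair(p(c), pair(p(c), p(c)))), pair(pair(c, c), p(c))))   [R2 at 1.1]
3. p(pair(q(pair(p(c), pair(p(c), p(c)))), pair(pair(c, c), p(c))))  →  p(pair(q(pair(p(c), p(c))), pair(pair(c, c), p(c))))   [R2 at 1.1]
4. p(pair(q(pair(p(c), p(c))), pair(pair(c, c), p(c))))  →  p(pair(q(p(c)), pair(pair(c, c), p(c))))   [R2 at 1.1]
5. p(pair(q(p(c)), pair(pair(c, c), p(c))))  →  p(pair(e, pair(pair(c, c), p(c))))   [R3 at 1.1]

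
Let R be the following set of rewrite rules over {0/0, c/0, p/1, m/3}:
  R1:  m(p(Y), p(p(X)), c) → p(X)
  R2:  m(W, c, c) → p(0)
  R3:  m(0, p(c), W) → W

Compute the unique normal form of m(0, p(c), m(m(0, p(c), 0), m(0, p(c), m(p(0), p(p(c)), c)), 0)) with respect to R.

0

1. m(0, p(c), m(m(0, p(c), 0), m(0, p(c), m(p(0), p(p(c)), c)), 0))  →  m(m(0, p(c), 0), m(0, p(c), m(p(0), p(p(c)), c)), 0)   [R3 at ε]
2. m(m(0, p(c), 0), m(0, p(c), m(p(0), p(p(c)), c)), 0)  →  m(0, m(0, p(c), m(p(0), p(p(c)), c)), 0)   [R3 at 1]
3. m(0, m(0, p(c), m(p(0), p(p(c)), c)), 0)  →  m(0, m(p(0), p(p(c)), c), 0)   [R3 at 2]
4. m(0, m(p(0), p(p(c)), c), 0)  →  m(0, p(c), 0)   [R1 at 2]
5. m(0, p(c), 0)  →  0   [R3 at ε]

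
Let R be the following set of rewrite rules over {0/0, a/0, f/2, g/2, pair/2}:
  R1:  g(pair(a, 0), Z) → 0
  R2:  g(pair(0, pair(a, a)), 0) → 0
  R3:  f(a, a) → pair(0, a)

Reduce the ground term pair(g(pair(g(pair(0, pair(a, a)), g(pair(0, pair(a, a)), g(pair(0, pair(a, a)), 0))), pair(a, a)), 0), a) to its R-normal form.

1. pair(g(pair(g(pair(0, pair(a, a)), g(pair(0, pair(a, a)), g(pair(0, pair(a, a)), 0))), pair(a, a)), 0), a)  →  pair(g(pair(g(pair(0, pair(a, a)), g(pair(0, pair(a, a)), 0)), pair(a, a)), 0), a)   [R2 at 1.1.1.2.2]
2. pair(g(pair(g(pair(0, pair(a, a)), g(pair(0, pair(a, a)), 0)), pair(a, a)), 0), a)  →  pair(g(pair(g(pair(0, pair(a, a)), 0), pair(a, a)), 0), a)   [R2 at 1.1.1.2]
3. pair(g(pair(g(pair(0, pair(a, a)), 0), pair(a, a)), 0), a)  →  pair(g(pair(0, pair(a, a)), 0), a)   [R2 at 1.1.1]
4. pair(g(pair(0, pair(a, a)), 0), a)  →  pair(0, a)   [R2 at 1]

pair(0, a)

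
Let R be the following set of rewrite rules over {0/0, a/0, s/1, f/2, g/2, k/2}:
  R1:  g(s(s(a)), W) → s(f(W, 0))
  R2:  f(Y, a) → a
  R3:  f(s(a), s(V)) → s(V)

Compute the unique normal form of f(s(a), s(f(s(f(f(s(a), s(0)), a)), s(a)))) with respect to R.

1. f(s(a), s(f(s(f(f(s(a), s(0)), a)), s(a))))  →  s(f(s(f(f(s(a), s(0)), a)), s(a)))   [R3 at ε]
2. s(f(s(f(f(s(a), s(0)), a)), s(a)))  →  s(f(s(a), s(a)))   [R2 at 1.1.1]
3. s(f(s(a), s(a)))  →  s(s(a))   [R3 at 1]

s(s(a))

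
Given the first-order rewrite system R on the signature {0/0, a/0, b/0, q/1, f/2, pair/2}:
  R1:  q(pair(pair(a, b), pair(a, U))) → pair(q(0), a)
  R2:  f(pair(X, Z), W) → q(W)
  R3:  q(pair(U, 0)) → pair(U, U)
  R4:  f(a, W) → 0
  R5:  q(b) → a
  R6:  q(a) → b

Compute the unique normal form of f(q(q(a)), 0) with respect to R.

1. f(q(q(a)), 0)  →  f(q(b), 0)   [R6 at 1.1]
2. f(q(b), 0)  →  f(a, 0)   [R5 at 1]
3. f(a, 0)  →  0   [R4 at ε]

0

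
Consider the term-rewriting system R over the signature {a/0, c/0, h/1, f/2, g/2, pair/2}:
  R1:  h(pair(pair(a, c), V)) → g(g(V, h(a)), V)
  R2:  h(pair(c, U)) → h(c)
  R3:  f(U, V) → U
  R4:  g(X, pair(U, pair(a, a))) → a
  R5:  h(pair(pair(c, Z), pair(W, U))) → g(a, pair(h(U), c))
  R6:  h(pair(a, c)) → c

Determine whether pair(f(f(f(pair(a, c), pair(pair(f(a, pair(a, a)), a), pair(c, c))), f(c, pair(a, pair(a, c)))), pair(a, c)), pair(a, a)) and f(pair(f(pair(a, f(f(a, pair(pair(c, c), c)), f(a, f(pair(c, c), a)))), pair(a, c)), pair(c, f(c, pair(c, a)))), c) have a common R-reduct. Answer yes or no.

Reduce t₁ = pair(f(f(f(pair(a, c), pair(pair(f(a, pair(a, a)), a), pair(c, c))), f(c, pair(a, pair(a, c)))), pair(a, c)), pair(a, a)):
1. pair(f(f(f(pair(a, c), pair(pair(f(a, pair(a, a)), a), pair(c, c))), f(c, pair(a, pair(a, c)))), pair(a, c)), pair(a, a))  →  pair(f(f(pair(a, c), pair(pair(f(a, pair(a, a)), a), pair(c, c))), f(c, pair(a, pair(a, c)))), pair(a, a))   [R3 at 1]
2. pair(f(f(pair(a, c), pair(pair(f(a, pair(a, a)), a), pair(c, c))), f(c, pair(a, pair(a, c)))), pair(a, a))  →  pair(f(pair(a, c), pair(pair(f(a, pair(a, a)), a), pair(c, c))), pair(a, a))   [R3 at 1]
3. pair(f(pair(a, c), pair(pair(f(a, pair(a, a)), a), pair(c, c))), pair(a, a))  →  pair(pair(a, c), pair(a, a))   [R3 at 1]

Reduce t₂ = f(pair(f(pair(a, f(f(a, pair(pair(c, c), c)), f(a, f(pair(c, c), a)))), pair(a, c)), pair(c, f(c, pair(c, a)))), c):
1. f(pair(f(pair(a, f(f(a, pair(pair(c, c), c)), f(a, f(pair(c, c), a)))), pair(a, c)), pair(c, f(c, pair(c, a)))), c)  →  pair(f(pair(a, f(f(a, pair(pair(c, c), c)), f(a, f(pair(c, c), a)))), pair(a, c)), pair(c, f(c, pair(c, a))))   [R3 at ε]
2. pair(f(pair(a, f(f(a, pair(pair(c, c), c)), f(a, f(pair(c, c), a)))), pair(a, c)), pair(c, f(c, pair(c, a))))  →  pair(pair(a, f(f(a, pair(pair(c, c), c)), f(a, f(pair(c, c), a)))), pair(c, f(c, pair(c, a))))   [R3 at 1]
3. pair(pair(a, f(f(a, pair(pair(c, c), c)), f(a, f(pair(c, c), a)))), pair(c, f(c, pair(c, a))))  →  pair(pair(a, f(a, pair(pair(c, c), c))), pair(c, f(c, pair(c, a))))   [R3 at 1.2]
4. pair(pair(a, f(a, pair(pair(c, c), c))), pair(c, f(c, pair(c, a))))  →  pair(pair(a, a), pair(c, f(c, pair(c, a))))   [R3 at 1.2]
5. pair(pair(a, a), pair(c, f(c, pair(c, a))))  →  pair(pair(a, a), pair(c, c))   [R3 at 2.2]

no — NF(t₁) = pair(pair(a, c), pair(a, a)), NF(t₂) = pair(pair(a, a), pair(c, c))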